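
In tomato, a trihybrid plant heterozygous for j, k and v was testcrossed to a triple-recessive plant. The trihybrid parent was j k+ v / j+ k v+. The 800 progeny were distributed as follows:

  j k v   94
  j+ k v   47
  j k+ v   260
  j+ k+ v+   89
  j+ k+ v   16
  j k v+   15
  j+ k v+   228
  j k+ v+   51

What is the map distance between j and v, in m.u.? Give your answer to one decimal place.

The two rarest classes, j+ k+ v and j k v+, are the double crossovers. Comparing them with the parentals, only the j allele has switched, so j is the middle locus and the order is k – j – v.
Crossovers in the j–v interval produce the single-crossover classes j k+ v+ and j+ k v (51 + 47 = 98) plus the double crossovers (31).
RF(j–v) = (98 + 31) / 800 = 129/800 = 0.1613 → 16.1 m.u.

16.1 m.u.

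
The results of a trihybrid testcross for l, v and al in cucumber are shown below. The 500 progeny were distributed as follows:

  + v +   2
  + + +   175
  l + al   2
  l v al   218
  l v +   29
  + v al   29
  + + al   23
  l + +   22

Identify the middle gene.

The two most frequent reciprocal classes, l v al and + + +, are the parental types, so the F1 was l v al / + + +.
The two rarest classes, l + al and + v +, are the double crossovers. Comparing them with the parentals, only the v allele has switched, so v is the middle locus and the order is al – v – l.

v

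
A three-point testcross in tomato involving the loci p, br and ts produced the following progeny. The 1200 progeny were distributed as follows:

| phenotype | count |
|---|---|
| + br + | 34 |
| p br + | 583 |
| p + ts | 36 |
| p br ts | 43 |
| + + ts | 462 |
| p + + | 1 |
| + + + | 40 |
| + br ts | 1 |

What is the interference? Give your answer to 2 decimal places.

0.61

The two most frequent reciprocal classes, + + ts and p br +, are the parental types, so the F1 was + + ts / p br +.
The two rarest classes, + br ts and p + +, are the double crossovers. Comparing them with the parentals, only the br allele has switched, so br is the middle locus and the order is p – br – ts.
p–br: (70 + 2)/1200 = 0.0600; br–ts: (83 + 2)/1200 = 0.0708.
Expected DCO frequency = 0.0600 × 0.0708 ≈ 0.00425; observed = 2/1200 ≈ 0.00167.
Coefficient of coincidence = 0.00167/0.00425 ≈ 0.39; interference = 1 − 0.39 = 0.61.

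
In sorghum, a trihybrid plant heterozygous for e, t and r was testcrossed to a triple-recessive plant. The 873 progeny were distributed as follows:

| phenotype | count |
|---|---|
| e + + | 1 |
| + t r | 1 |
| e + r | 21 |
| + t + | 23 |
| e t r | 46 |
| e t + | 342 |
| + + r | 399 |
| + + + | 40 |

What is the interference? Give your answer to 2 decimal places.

0.57

The two most frequent reciprocal classes, + + r and e t +, are the parental types, so the F1 was + + r / e t +.
The two rarest classes, + t r and e + +, are the double crossovers. Comparing them with the parentals, only the t allele has switched, so t is the middle locus and the order is e – t – r.
e–t: (44 + 2)/873 = 0.0527; t–r: (86 + 2)/873 = 0.1008.
Expected DCO frequency = 0.0527 × 0.1008 ≈ 0.00531; observed = 2/873 ≈ 0.00229.
Coefficient of coincidence = 0.00229/0.00531 ≈ 0.43; interference = 1 − 0.43 = 0.57.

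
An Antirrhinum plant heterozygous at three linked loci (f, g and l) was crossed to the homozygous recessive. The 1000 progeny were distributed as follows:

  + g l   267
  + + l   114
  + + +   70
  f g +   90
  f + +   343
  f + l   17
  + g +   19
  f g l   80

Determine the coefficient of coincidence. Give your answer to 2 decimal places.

0.81

The two most frequent reciprocal classes, + g l and f + +, are the parental types, so the F1 was + g l / f + +.
The two rarest classes, + g + and f + l, are the double crossovers. Comparing them with the parentals, only the l allele has switched, so l is the middle locus and the order is f – l – g.
f–l: (150 + 36)/1000 = 0.1860; l–g: (204 + 36)/1000 = 0.2400.
Expected DCO frequency = 0.1860 × 0.2400 ≈ 0.04464; observed = 36/1000 ≈ 0.03600.
Coefficient of coincidence = 0.03600/0.04464 ≈ 0.81.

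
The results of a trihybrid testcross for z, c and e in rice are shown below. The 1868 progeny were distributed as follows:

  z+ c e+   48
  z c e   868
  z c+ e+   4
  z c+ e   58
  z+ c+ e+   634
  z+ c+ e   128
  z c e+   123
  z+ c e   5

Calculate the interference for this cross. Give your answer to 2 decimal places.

0.44

The two most frequent reciprocal classes, z+ c+ e+ and z c e, are the parental types, so the F1 was z+ c+ e+ / z c e.
The two rarest classes, z c+ e+ and z+ c e, are the double crossovers. Comparing them with the parentals, only the z allele has switched, so z is the middle locus and the order is c – z – e.
c–z: (106 + 9)/1868 = 0.0616; z–e: (251 + 9)/1868 = 0.1392.
Expected DCO frequency = 0.0616 × 0.1392 ≈ 0.00857; observed = 9/1868 ≈ 0.00482.
Coefficient of coincidence = 0.00482/0.00857 ≈ 0.56; interference = 1 − 0.56 = 0.44.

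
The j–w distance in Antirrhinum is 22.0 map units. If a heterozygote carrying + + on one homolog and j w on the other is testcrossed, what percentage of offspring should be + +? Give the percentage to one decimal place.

39.0%

A map distance of 22.0 map units corresponds to a recombination frequency of 0.220.
The F1 is + + / j w, so + + is a parental gamete class with expected frequency (1 − r)/2 = 0.780/2 = 0.3900.
That is 0.3900 = 39.0% of the progeny.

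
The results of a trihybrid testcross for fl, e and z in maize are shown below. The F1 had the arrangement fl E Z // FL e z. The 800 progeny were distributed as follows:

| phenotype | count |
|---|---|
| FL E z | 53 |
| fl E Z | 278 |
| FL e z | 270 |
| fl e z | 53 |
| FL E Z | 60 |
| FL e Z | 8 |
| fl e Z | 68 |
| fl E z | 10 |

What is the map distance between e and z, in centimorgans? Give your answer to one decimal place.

17.4 centimorgans

The two rarest classes, fl E z and FL e Z, are the double crossovers. Comparing them with the parentals, only the z allele has switched, so z is the middle locus and the order is fl – z – e.
Crossovers in the z–e interval produce the single-crossover classes fl e Z and FL E z (68 + 53 = 121) plus the double crossovers (18).
RF(z–e) = (121 + 18) / 800 = 139/800 = 0.1737 → 17.4 centimorgans.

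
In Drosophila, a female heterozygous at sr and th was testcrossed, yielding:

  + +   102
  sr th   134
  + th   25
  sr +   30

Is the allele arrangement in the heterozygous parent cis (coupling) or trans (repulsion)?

The two most frequent classes are + + (102) and sr th (134); these are the parental (non-recombinant) types.
So the F1 carried + + on one chromosome and sr th on the other — the recessive alleles are on the same chromosome (cis / coupling).

cis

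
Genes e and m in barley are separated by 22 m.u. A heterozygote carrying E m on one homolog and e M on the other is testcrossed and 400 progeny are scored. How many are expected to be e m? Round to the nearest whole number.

A map distance of 22 m.u. corresponds to a recombination frequency of 0.220.
The F1 is E m / e M, so e m is a recombinant gamete class with expected frequency r/2 = 0.220/2 = 0.1100.
Expected number = 0.1100 × 400 = 44.00 ≈ 44.

44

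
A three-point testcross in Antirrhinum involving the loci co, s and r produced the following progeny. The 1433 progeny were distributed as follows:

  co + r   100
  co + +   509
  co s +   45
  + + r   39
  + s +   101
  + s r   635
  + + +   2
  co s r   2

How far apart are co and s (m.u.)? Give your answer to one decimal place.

The two most frequent reciprocal classes, + s r and co + +, are the parental types, so the F1 was + s r / co + +.
The two rarest classes, co s r and + + +, are the double crossovers. Comparing them with the parentals, only the co allele has switched, so co is the middle locus and the order is r – co – s.
Crossovers in the co–s interval produce the single-crossover classes + + r and co s + (39 + 45 = 84) plus the double crossovers (4).
RF(co–s) = (84 + 4) / 1433 = 88/1433 = 0.0614 → 6.1 m.u.

6.1 m.u.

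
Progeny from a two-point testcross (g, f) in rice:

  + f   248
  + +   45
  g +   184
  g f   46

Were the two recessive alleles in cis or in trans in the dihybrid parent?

trans

The two most frequent classes are + f (248) and g + (184); these are the parental (non-recombinant) types.
So the F1 carried + f on one chromosome and g + on the other — the recessive alleles are on opposite chromosomes (trans / repulsion).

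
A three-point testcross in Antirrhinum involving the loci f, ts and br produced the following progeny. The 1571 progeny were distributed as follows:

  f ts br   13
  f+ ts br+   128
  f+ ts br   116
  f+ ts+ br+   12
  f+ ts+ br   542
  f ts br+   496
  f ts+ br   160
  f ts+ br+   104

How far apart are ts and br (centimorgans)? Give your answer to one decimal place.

15.6 centimorgans

The two most frequent reciprocal classes, f ts br+ and f+ ts+ br, are the parental types, so the F1 was f ts br+ / f+ ts+ br.
The two rarest classes, f ts br and f+ ts+ br+, are the double crossovers. Comparing them with the parentals, only the br allele has switched, so br is the middle locus and the order is f – br – ts.
Crossovers in the br–ts interval produce the single-crossover classes f ts+ br+ and f+ ts br (104 + 116 = 220) plus the double crossovers (25).
RF(br–ts) = (220 + 25) / 1571 = 245/1571 = 0.1560 → 15.6 centimorgans.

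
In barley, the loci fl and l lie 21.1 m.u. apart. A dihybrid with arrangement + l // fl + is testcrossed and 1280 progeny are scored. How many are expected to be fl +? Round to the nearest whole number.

505

A map distance of 21.1 m.u. corresponds to a recombination frequency of 0.211.
The F1 is + l / fl +, so fl + is a parental gamete class with expected frequency (1 − r)/2 = 0.789/2 = 0.3945.
Expected number = 0.3945 × 1280 = 504.96 ≈ 505.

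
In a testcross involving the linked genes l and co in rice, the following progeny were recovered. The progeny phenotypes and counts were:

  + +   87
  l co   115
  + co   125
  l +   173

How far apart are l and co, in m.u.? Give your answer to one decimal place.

40.4 m.u.

The two most frequent classes, + co (125) and l + (173), are the parental types, so the F1 was + co / l +.
The recombinant classes are + + and l co: 87 + 115 = 202.
Recombination frequency = 202/500 = 0.4040 ≈ 40.4%, i.e. 40.4 m.u.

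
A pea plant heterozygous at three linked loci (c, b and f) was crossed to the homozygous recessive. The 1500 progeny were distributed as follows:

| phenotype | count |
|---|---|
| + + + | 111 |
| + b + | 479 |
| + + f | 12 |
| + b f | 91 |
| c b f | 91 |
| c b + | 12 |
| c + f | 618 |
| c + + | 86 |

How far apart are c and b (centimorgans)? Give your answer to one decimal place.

The two most frequent reciprocal classes, c + f and + b +, are the parental types, so the F1 was c + f / + b +.
The two rarest classes, + + f and c b +, are the double crossovers. Comparing them with the parentals, only the c allele has switched, so c is the middle locus and the order is b – c – f.
Crossovers in the b–c interval produce the single-crossover classes c b f and + + + (91 + 111 = 202) plus the double crossovers (24).
RF(b–c) = (202 + 24) / 1500 = 226/1500 = 0.1507 → 15.1 centimorgans.

15.1 centimorgans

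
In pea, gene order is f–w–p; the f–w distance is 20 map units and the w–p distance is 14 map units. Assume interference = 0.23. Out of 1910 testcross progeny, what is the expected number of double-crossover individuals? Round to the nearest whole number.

Map distances give recombination frequencies of 0.200 and 0.140 for the two intervals.
With interference 0.23 (so coincidence = 0.77), expected double-crossover frequency = 0.200 × 0.140 × 0.77 = 0.02156.
Expected number = 0.02156 × 1910 = 41.18 ≈ 41.

41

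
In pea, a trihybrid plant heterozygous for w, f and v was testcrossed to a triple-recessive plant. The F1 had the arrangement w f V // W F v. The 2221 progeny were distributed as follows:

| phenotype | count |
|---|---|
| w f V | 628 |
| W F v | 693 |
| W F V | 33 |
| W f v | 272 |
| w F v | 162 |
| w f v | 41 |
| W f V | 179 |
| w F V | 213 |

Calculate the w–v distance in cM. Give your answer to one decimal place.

The two rarest classes, w f v and W F V, are the double crossovers. Comparing them with the parentals, only the v allele has switched, so v is the middle locus and the order is w – v – f.
Crossovers in the w–v interval produce the single-crossover classes W f V and w F v (179 + 162 = 341) plus the double crossovers (74).
RF(w–v) = (341 + 74) / 2221 = 415/2221 = 0.1869 → 18.7 cM.

18.7 cM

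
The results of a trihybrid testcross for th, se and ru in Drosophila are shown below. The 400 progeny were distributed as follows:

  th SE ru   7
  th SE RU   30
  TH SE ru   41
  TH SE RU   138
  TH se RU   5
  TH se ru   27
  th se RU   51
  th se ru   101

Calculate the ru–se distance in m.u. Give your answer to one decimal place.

26.0 m.u.

The two most frequent reciprocal classes, th se ru and TH SE RU, are the parental types, so the F1 was th se ru / TH SE RU.
The two rarest classes, th SE ru and TH se RU, are the double crossovers. Comparing them with the parentals, only the se allele has switched, so se is the middle locus and the order is ru – se – th.
Crossovers in the ru–se interval produce the single-crossover classes th se RU and TH SE ru (51 + 41 = 92) plus the double crossovers (12).
RF(ru–se) = (92 + 12) / 400 = 104/400 = 0.2600 → 26.0 m.u.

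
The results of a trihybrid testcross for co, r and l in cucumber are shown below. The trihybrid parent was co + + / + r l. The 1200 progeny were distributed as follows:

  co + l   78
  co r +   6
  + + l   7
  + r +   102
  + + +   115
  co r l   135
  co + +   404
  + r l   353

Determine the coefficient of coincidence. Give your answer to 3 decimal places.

0.307

The two rarest classes, co r + and + + l, are the double crossovers. Comparing them with the parentals, only the r allele has switched, so r is the middle locus and the order is co – r – l.
co–r: (250 + 13)/1200 = 0.2192; r–l: (180 + 13)/1200 = 0.1608.
Expected DCO frequency = 0.2192 × 0.1608 ≈ 0.03525; observed = 13/1200 ≈ 0.01083.
Coefficient of coincidence = 0.01083/0.03525 ≈ 0.307.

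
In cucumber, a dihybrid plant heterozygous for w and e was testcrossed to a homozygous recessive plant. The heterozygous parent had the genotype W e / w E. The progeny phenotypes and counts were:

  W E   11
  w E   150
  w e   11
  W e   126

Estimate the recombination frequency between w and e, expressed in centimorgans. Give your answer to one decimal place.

7.4 centimorgans

The recombinant classes are W E and w e: 11 + 11 = 22.
Recombination frequency = 22/298 = 0.0738 ≈ 7.4%, i.e. 7.4 centimorgans.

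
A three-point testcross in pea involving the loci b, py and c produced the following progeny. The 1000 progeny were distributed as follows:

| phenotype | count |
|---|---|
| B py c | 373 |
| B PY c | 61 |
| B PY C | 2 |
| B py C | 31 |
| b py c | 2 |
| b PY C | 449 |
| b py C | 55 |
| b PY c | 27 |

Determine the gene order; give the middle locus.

b

The two most frequent reciprocal classes, b PY C and B py c, are the parental types, so the F1 was b PY C / B py c.
The two rarest classes, B PY C and b py c, are the double crossovers. Comparing them with the parentals, only the b allele has switched, so b is the middle locus and the order is c – b – py.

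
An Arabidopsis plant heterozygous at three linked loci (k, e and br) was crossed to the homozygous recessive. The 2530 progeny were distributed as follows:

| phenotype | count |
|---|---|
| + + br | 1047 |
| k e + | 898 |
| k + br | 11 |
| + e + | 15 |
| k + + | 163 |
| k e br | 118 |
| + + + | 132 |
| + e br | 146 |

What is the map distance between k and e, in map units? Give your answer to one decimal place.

13.2 map units

The two most frequent reciprocal classes, + + br and k e +, are the parental types, so the F1 was + + br / k e +.
The two rarest classes, k + br and + e +, are the double crossovers. Comparing them with the parentals, only the k allele has switched, so k is the middle locus and the order is e – k – br.
Crossovers in the e–k interval produce the single-crossover classes + e br and k + + (146 + 163 = 309) plus the double crossovers (26).
RF(e–k) = (309 + 26) / 2530 = 335/2530 = 0.1324 → 13.2 map units.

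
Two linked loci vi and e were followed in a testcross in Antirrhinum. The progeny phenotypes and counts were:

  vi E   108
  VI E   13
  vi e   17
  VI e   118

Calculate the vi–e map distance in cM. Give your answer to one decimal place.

The two most frequent classes, VI e (118) and vi E (108), are the parental types, so the F1 was VI e / vi E.
The recombinant classes are VI E and vi e: 13 + 17 = 30.
Recombination frequency = 30/256 = 0.1172 ≈ 11.7%, i.e. 11.7 cM.

11.7 cM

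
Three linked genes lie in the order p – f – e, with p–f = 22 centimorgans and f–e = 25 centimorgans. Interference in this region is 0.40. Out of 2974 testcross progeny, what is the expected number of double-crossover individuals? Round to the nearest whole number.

Map distances give recombination frequencies of 0.220 and 0.250 for the two intervals.
With interference 0.40 (so coincidence = 0.60), expected double-crossover frequency = 0.220 × 0.250 × 0.60 = 0.03300.
Expected number = 0.03300 × 2974 = 98.14 ≈ 98.

98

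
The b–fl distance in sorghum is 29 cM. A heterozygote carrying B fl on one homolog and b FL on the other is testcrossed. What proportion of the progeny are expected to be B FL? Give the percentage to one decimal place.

A map distance of 29 cM corresponds to a recombination frequency of 0.290.
The F1 is B fl / b FL, so B FL is a recombinant gamete class with expected frequency r/2 = 0.290/2 = 0.1450.
That is 0.1450 = 14.5% of the progeny.

14.5%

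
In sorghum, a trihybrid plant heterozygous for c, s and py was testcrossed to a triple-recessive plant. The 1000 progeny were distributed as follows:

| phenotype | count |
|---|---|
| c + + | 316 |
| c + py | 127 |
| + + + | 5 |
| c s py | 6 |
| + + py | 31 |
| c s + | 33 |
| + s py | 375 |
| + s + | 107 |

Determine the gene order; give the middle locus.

c

The two most frequent reciprocal classes, c + + and + s py, are the parental types, so the F1 was c + + / + s py.
The two rarest classes, + + + and c s py, are the double crossovers. Comparing them with the parentals, only the c allele has switched, so c is the middle locus and the order is py – c – s.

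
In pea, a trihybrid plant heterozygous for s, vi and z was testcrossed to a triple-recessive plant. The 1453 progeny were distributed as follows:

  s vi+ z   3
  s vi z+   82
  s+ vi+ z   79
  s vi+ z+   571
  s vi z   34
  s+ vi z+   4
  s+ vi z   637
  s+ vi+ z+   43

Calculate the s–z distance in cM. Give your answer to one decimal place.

5.8 cM

The two most frequent reciprocal classes, s vi+ z+ and s+ vi z, are the parental types, so the F1 was s vi+ z+ / s+ vi z.
The two rarest classes, s vi+ z and s+ vi z+, are the double crossovers. Comparing them with the parentals, only the z allele has switched, so z is the middle locus and the order is s – z – vi.
Crossovers in the s–z interval produce the single-crossover classes s+ vi+ z+ and s vi z (43 + 34 = 77) plus the double crossovers (7).
RF(s–z) = (77 + 7) / 1453 = 84/1453 = 0.0578 → 5.8 cM.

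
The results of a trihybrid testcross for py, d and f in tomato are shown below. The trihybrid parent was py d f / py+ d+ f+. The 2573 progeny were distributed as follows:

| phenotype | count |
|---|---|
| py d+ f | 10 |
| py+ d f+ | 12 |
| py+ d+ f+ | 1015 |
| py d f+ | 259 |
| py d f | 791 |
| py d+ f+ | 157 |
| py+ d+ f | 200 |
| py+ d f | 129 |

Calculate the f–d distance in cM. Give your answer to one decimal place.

18.7 cM

The two rarest classes, py d+ f and py+ d f+, are the double crossovers. Comparing them with the parentals, only the d allele has switched, so d is the middle locus and the order is py – d – f.
Crossovers in the d–f interval produce the single-crossover classes py d f+ and py+ d+ f (259 + 200 = 459) plus the double crossovers (22).
RF(d–f) = (459 + 22) / 2573 = 481/2573 = 0.1869 → 18.7 cM.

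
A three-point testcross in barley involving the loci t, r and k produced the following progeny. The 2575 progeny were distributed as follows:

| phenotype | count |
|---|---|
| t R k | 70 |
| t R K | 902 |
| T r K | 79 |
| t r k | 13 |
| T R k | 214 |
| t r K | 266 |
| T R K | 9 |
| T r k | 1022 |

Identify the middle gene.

The two most frequent reciprocal classes, t R K and T r k, are the parental types, so the F1 was t R K / T r k.
The two rarest classes, T R K and t r k, are the double crossovers. Comparing them with the parentals, only the t allele has switched, so t is the middle locus and the order is k – t – r.

t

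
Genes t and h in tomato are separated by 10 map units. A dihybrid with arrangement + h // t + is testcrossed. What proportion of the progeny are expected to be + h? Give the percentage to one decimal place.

45.0%

A map distance of 10 map units corresponds to a recombination frequency of 0.100.
The F1 is + h / t +, so + h is a parental gamete class with expected frequency (1 − r)/2 = 0.900/2 = 0.4500.
That is 0.4500 = 45.0% of the progeny.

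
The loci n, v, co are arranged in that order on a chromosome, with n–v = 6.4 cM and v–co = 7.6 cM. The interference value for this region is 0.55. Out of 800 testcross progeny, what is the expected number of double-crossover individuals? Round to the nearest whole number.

Map distances give recombination frequencies of 0.064 and 0.076 for the two intervals.
With interference 0.55 (so coincidence = 0.45), expected double-crossover frequency = 0.064 × 0.076 × 0.45 = 0.00219.
Expected number = 0.00219 × 800 = 1.75 ≈ 2.

2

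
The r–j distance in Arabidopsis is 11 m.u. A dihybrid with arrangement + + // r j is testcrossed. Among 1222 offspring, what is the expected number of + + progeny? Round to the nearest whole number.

A map distance of 11 m.u. corresponds to a recombination frequency of 0.110.
The F1 is + + / r j, so + + is a parental gamete class with expected frequency (1 − r)/2 = 0.890/2 = 0.4450.
Expected number = 0.4450 × 1222 = 543.79 ≈ 544.

544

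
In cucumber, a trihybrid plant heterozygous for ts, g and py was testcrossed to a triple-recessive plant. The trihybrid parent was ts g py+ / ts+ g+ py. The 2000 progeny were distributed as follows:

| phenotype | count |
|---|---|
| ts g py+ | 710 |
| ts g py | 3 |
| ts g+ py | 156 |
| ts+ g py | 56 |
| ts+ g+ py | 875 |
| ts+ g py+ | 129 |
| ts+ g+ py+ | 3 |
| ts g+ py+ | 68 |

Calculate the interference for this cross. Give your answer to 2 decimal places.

The two rarest classes, ts g py and ts+ g+ py+, are the double crossovers. Comparing them with the parentals, only the py allele has switched, so py is the middle locus and the order is g – py – ts.
g–py: (124 + 6)/2000 = 0.0650; py–ts: (285 + 6)/2000 = 0.1455.
Expected DCO frequency = 0.0650 × 0.1455 ≈ 0.00946; observed = 6/2000 ≈ 0.00300.
Coefficient of coincidence = 0.00300/0.00946 ≈ 0.32; interference = 1 − 0.32 = 0.68.

0.68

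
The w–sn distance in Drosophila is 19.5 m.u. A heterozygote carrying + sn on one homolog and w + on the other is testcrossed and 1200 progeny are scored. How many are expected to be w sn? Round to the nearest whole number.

117

A map distance of 19.5 m.u. corresponds to a recombination frequency of 0.195.
The F1 is + sn / w +, so w sn is a recombinant gamete class with expected frequency r/2 = 0.195/2 = 0.0975.
Expected number = 0.0975 × 1200 = 117.00 ≈ 117.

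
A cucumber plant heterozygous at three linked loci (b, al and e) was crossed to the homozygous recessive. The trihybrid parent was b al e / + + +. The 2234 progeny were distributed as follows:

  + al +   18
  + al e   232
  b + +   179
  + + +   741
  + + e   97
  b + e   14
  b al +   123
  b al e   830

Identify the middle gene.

al

The two rarest classes, b + e and + al +, are the double crossovers. Comparing them with the parentals, only the al allele has switched, so al is the middle locus and the order is b – al – e.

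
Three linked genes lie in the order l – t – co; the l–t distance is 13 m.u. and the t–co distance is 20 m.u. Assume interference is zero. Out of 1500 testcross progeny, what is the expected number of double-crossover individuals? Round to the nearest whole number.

Map distances give recombination frequencies of 0.130 and 0.200 for the two intervals.
With no interference, expected double-crossover frequency = 0.130 × 0.200 = 0.02600.
Expected number = 0.02600 × 1500 = 39.00 ≈ 39.

39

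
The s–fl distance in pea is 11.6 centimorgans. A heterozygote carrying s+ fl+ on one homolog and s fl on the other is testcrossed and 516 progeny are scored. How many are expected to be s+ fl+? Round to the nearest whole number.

A map distance of 11.6 centimorgans corresponds to a recombination frequency of 0.116.
The F1 is s+ fl+ / s fl, so s+ fl+ is a parental gamete class with expected frequency (1 − r)/2 = 0.884/2 = 0.4420.
Expected number = 0.4420 × 516 = 228.07 ≈ 228.

228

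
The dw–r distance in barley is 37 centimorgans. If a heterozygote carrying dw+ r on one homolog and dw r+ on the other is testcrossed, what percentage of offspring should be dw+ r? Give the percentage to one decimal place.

A map distance of 37 centimorgans corresponds to a recombination frequency of 0.370.
The F1 is dw+ r / dw r+, so dw+ r is a parental gamete class with expected frequency (1 − r)/2 = 0.630/2 = 0.3150.
That is 0.3150 = 31.5% of the progeny.

31.5%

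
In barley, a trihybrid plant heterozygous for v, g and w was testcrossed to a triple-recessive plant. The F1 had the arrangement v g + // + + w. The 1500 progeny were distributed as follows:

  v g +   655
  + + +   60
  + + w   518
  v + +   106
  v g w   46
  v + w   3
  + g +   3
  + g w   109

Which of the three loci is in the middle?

v

The two rarest classes, + g + and v + w, are the double crossovers. Comparing them with the parentals, only the v allele has switched, so v is the middle locus and the order is w – v – g.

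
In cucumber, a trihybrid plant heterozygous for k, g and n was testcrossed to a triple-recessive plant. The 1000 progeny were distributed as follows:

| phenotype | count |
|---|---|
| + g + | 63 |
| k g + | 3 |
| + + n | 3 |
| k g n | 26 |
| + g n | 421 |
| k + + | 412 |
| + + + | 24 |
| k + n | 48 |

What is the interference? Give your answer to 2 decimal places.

The two most frequent reciprocal classes, + g n and k + +, are the parental types, so the F1 was + g n / k + +.
The two rarest classes, + + n and k g +, are the double crossovers. Comparing them with the parentals, only the g allele has switched, so g is the middle locus and the order is k – g – n.
k–g: (50 + 6)/1000 = 0.0560; g–n: (111 + 6)/1000 = 0.1170.
Expected DCO frequency = 0.0560 × 0.1170 ≈ 0.00655; observed = 6/1000 ≈ 0.00600.
Coefficient of coincidence = 0.00600/0.00655 ≈ 0.92; interference = 1 − 0.92 = 0.08.

0.08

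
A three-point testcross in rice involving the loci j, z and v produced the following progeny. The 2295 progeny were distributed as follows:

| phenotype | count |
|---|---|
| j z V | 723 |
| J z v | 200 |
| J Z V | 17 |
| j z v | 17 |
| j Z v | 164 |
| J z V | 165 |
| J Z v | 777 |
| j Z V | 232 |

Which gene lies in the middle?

The two most frequent reciprocal classes, J Z v and j z V, are the parental types, so the F1 was J Z v / j z V.
The two rarest classes, J Z V and j z v, are the double crossovers. Comparing them with the parentals, only the v allele has switched, so v is the middle locus and the order is j – v – z.

v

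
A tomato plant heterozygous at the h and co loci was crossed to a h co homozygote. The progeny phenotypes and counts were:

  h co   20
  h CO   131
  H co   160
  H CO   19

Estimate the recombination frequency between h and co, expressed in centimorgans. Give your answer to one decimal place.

11.8 centimorgans

The two most frequent classes, H co (160) and h CO (131), are the parental types, so the F1 was H co / h CO.
The recombinant classes are H CO and h co: 19 + 20 = 39.
Recombination frequency = 39/330 = 0.1182 ≈ 11.8%, i.e. 11.8 centimorgans.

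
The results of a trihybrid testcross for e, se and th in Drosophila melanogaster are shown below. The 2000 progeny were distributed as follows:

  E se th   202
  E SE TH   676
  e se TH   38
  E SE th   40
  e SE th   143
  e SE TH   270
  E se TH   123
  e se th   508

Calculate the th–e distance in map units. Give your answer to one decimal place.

The two most frequent reciprocal classes, E SE TH and e se th, are the parental types, so the F1 was E SE TH / e se th.
The two rarest classes, E SE th and e se TH, are the double crossovers. Comparing them with the parentals, only the th allele has switched, so th is the middle locus and the order is se – th – e.
Crossovers in the th–e interval produce the single-crossover classes e SE TH and E se th (270 + 202 = 472) plus the double crossovers (78).
RF(th–e) = (472 + 78) / 2000 = 550/2000 = 0.2750 → 27.5 map units.

27.5 map units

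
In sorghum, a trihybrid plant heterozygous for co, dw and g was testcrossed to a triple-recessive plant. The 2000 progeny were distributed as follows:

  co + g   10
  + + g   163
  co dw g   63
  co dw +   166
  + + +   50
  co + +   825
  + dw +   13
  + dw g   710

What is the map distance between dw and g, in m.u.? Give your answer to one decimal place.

The two most frequent reciprocal classes, co + + and + dw g, are the parental types, so the F1 was co + + / + dw g.
The two rarest classes, co + g and + dw +, are the double crossovers. Comparing them with the parentals, only the g allele has switched, so g is the middle locus and the order is co – g – dw.
Crossovers in the g–dw interval produce the single-crossover classes co dw + and + + g (166 + 163 = 329) plus the double crossovers (23).
RF(g–dw) = (329 + 23) / 2000 = 352/2000 = 0.1760 → 17.6 m.u.

17.6 m.u.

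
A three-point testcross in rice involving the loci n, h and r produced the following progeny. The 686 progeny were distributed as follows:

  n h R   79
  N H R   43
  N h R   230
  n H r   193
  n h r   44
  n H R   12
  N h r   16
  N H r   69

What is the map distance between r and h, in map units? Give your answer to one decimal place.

The two most frequent reciprocal classes, N h R and n H r, are the parental types, so the F1 was N h R / n H r.
The two rarest classes, N h r and n H R, are the double crossovers. Comparing them with the parentals, only the r allele has switched, so r is the middle locus and the order is h – r – n.
Crossovers in the h–r interval produce the single-crossover classes N H R and n h r (43 + 44 = 87) plus the double crossovers (28).
RF(h–r) = (87 + 28) / 686 = 115/686 = 0.1676 → 16.8 map units.

16.8 map units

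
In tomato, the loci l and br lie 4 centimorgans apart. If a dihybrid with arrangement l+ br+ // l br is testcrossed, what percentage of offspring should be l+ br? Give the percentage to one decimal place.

A map distance of 4 centimorgans corresponds to a recombination frequency of 0.040.
The F1 is l+ br+ / l br, so l+ br is a recombinant gamete class with expected frequency r/2 = 0.040/2 = 0.0200.
That is 0.0200 = 2.0% of the progeny.

2.0%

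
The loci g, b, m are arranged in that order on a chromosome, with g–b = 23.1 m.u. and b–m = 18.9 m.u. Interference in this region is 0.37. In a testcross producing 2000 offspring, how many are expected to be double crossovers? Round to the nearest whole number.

55

Map distances give recombination frequencies of 0.231 and 0.189 for the two intervals.
With interference 0.37 (so coincidence = 0.63), expected double-crossover frequency = 0.231 × 0.189 × 0.63 = 0.02751.
Expected number = 0.02751 × 2000 = 55.01 ≈ 55.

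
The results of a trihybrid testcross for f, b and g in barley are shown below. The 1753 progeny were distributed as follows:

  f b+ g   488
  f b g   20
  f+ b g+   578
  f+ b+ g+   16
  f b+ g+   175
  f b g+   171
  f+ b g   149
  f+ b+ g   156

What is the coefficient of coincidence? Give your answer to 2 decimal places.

0.48

The two most frequent reciprocal classes, f b+ g and f+ b g+, are the parental types, so the F1 was f b+ g / f+ b g+.
The two rarest classes, f b g and f+ b+ g+, are the double crossovers. Comparing them with the parentals, only the b allele has switched, so b is the middle locus and the order is f – b – g.
f–b: (327 + 36)/1753 = 0.2071; b–g: (324 + 36)/1753 = 0.2054.
Expected DCO frequency = 0.2071 × 0.2054 ≈ 0.04254; observed = 36/1753 ≈ 0.02054.
Coefficient of coincidence = 0.02054/0.04254 ≈ 0.48.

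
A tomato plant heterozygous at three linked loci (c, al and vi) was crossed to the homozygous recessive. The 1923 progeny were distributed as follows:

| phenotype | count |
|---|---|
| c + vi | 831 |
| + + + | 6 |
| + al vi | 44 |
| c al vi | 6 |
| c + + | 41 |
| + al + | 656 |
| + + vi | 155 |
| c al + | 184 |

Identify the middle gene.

al

The two most frequent reciprocal classes, c + vi and + al +, are the parental types, so the F1 was c + vi / + al +.
The two rarest classes, c al vi and + + +, are the double crossovers. Comparing them with the parentals, only the al allele has switched, so al is the middle locus and the order is c – al – vi.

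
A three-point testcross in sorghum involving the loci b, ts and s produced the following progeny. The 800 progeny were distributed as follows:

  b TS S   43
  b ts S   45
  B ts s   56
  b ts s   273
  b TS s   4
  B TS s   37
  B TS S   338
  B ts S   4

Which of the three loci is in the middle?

ts

The two most frequent reciprocal classes, B TS S and b ts s, are the parental types, so the F1 was B TS S / b ts s.
The two rarest classes, B ts S and b TS s, are the double crossovers. Comparing them with the parentals, only the ts allele has switched, so ts is the middle locus and the order is b – ts – s.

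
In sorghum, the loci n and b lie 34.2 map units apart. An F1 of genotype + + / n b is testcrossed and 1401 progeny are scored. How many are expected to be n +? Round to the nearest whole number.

A map distance of 34.2 map units corresponds to a recombination frequency of 0.342.
The F1 is + + / n b, so n + is a recombinant gamete class with expected frequency r/2 = 0.342/2 = 0.1710.
Expected number = 0.1710 × 1401 = 239.57 ≈ 240.

240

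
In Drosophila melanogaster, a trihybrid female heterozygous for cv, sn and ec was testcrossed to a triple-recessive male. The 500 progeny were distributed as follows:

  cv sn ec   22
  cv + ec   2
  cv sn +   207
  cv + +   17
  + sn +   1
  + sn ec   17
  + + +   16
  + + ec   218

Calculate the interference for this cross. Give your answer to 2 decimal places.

0.01

The two most frequent reciprocal classes, + + ec and cv sn +, are the parental types, so the F1 was + + ec / cv sn +.
The two rarest classes, cv + ec and + sn +, are the double crossovers. Comparing them with the parentals, only the cv allele has switched, so cv is the middle locus and the order is ec – cv – sn.
ec–cv: (38 + 3)/500 = 0.0820; cv–sn: (34 + 3)/500 = 0.0740.
Expected DCO frequency = 0.0820 × 0.0740 ≈ 0.00607; observed = 3/500 ≈ 0.00600.
Coefficient of coincidence = 0.00600/0.00607 ≈ 0.99; interference = 1 − 0.99 = 0.01.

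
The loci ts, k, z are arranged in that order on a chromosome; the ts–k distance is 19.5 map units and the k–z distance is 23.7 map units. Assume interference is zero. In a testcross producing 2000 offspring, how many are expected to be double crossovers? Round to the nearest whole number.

92

Map distances give recombination frequencies of 0.195 and 0.237 for the two intervals.
With no interference, expected double-crossover frequency = 0.195 × 0.237 = 0.04621.
Expected number = 0.04621 × 2000 = 92.43 ≈ 92.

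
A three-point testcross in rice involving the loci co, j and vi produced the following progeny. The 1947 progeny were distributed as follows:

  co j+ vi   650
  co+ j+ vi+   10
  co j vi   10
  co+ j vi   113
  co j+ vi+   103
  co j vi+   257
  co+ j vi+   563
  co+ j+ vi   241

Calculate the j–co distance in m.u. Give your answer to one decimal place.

26.6 m.u.

The two most frequent reciprocal classes, co j+ vi and co+ j vi+, are the parental types, so the F1 was co j+ vi / co+ j vi+.
The two rarest classes, co j vi and co+ j+ vi+, are the double crossovers. Comparing them with the parentals, only the j allele has switched, so j is the middle locus and the order is vi – j – co.
Crossovers in the j–co interval produce the single-crossover classes co+ j+ vi and co j vi+ (241 + 257 = 498) plus the double crossovers (20).
RF(j–co) = (498 + 20) / 1947 = 518/1947 = 0.2661 → 26.6 m.u.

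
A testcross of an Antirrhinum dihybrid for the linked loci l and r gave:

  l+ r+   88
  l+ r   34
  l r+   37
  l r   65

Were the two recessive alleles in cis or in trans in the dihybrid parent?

cis

The two most frequent classes are l+ r+ (88) and l r (65); these are the parental (non-recombinant) types.
So the F1 carried l+ r+ on one chromosome and l r on the other — the recessive alleles are on the same chromosome (cis / coupling).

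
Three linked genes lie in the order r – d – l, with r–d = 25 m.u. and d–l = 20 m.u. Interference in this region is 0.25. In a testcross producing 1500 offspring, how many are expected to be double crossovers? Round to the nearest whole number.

56

Map distances give recombination frequencies of 0.250 and 0.200 for the two intervals.
With interference 0.25 (so coincidence = 0.75), expected double-crossover frequency = 0.250 × 0.200 × 0.75 = 0.03750.
Expected number = 0.03750 × 1500 = 56.25 ≈ 56.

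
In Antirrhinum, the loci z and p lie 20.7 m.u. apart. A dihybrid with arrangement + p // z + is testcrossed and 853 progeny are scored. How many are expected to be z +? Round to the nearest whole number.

338

A map distance of 20.7 m.u. corresponds to a recombination frequency of 0.207.
The F1 is + p / z +, so z + is a parental gamete class with expected frequency (1 − r)/2 = 0.793/2 = 0.3965.
Expected number = 0.3965 × 853 = 338.21 ≈ 338.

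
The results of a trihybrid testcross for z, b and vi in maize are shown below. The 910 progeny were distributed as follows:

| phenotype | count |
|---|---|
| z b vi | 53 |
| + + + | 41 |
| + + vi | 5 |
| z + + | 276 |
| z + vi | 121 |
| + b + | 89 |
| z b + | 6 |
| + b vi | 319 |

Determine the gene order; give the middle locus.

b

The two most frequent reciprocal classes, z + + and + b vi, are the parental types, so the F1 was z + + / + b vi.
The two rarest classes, z b + and + + vi, are the double crossovers. Comparing them with the parentals, only the b allele has switched, so b is the middle locus and the order is vi – b – z.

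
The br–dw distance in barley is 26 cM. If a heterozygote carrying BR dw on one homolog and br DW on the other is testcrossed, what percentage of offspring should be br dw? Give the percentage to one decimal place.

13.0%

A map distance of 26 cM corresponds to a recombination frequency of 0.260.
The F1 is BR dw / br DW, so br dw is a recombinant gamete class with expected frequency r/2 = 0.260/2 = 0.1300.
That is 0.1300 = 13.0% of the progeny.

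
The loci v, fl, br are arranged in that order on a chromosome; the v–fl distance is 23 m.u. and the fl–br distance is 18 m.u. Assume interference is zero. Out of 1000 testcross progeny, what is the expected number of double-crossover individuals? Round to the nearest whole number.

41

Map distances give recombination frequencies of 0.230 and 0.180 for the two intervals.
With no interference, expected double-crossover frequency = 0.230 × 0.180 = 0.04140.
Expected number = 0.04140 × 1000 = 41.40 ≈ 41.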